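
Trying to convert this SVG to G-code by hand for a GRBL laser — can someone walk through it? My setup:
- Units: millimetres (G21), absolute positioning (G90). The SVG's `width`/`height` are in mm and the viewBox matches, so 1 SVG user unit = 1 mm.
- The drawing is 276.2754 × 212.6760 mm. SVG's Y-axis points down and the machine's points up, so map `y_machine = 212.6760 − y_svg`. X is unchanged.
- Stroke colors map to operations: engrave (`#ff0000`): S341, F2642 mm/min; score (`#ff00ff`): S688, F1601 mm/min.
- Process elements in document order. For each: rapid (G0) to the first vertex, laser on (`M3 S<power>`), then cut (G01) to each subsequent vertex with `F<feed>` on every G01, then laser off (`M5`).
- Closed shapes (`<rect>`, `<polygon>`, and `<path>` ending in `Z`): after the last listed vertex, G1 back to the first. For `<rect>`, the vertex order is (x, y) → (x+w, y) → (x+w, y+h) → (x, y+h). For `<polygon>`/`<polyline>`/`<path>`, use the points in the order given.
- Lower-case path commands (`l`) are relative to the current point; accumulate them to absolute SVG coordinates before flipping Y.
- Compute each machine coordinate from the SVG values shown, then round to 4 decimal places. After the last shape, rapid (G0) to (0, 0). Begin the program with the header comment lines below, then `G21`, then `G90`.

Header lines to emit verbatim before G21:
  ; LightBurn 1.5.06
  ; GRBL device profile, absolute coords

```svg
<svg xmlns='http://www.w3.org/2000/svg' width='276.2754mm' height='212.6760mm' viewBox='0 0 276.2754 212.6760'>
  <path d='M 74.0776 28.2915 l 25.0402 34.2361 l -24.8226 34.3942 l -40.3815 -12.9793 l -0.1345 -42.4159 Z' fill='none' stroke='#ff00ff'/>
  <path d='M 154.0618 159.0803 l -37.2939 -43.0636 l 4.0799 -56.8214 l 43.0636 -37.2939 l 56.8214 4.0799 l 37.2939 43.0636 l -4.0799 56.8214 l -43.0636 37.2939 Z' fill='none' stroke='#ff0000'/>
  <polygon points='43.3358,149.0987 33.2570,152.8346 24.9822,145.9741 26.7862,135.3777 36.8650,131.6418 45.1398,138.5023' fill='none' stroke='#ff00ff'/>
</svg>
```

Since the viewBox matches the mm dimensions, user units are millimetres directly. The only transform is the Y-flip y_m = 212.6760 − y_svg.

Shape 1 is a regular polygon drawn with `<path>`. Its stroke #ff00ff means score at S688, F1601. After flipping Y the toolpath is (74.0776,184.3845) → (99.1178,150.1484) → (74.2952,115.7542) → (33.9137,128.7335) → (33.7792,171.1494) → (74.0776,184.3845), returning to the start.

Shape 2 is a regular polygon drawn with `<path>`. Its stroke #ff0000 means engrave at S341, F2642. After flipping Y the toolpath is (154.0618,53.5957) → (116.7679,96.6593) → (120.8478,153.4807) → (163.9114,190.7746) → (220.7328,186.6947) → (258.0267,143.6311) → (253.9468,86.8097) → (210.8832,49.5158) → (154.0618,53.5957), returning to the start.

Shape 3 is a regular polygon drawn with `<polygon>`. Its stroke #ff00ff means score at S688, F1601. After flipping Y the toolpath is (43.3358,63.5773) → (33.2570,59.8414) → (24.9822,66.7019) → (26.7862,77.2983) → (36.8650,81.0342) → (45.1398,74.1737) → (43.3358,63.5773), returning to the start.

; LightBurn 1.5.06
; GRBL device profile, absolute coords
G21
G90
G0 X74.0776 Y184.3845
M3 S688
G01 X99.1178 Y150.1484 F1601
G01 X74.2952 Y115.7542 F1601
G01 X33.9137 Y128.7335 F1601
G01 X33.7792 Y171.1494 F1601
G01 X74.0776 Y184.3845 F1601
M5
G0 X154.0618 Y53.5957
M3 S341
G01 X116.7679 Y96.6593 F2642
G01 X120.8478 Y153.4807 F2642
G01 X163.9114 Y190.7746 F2642
G01 X220.7328 Y186.6947 F2642
G01 X258.0267 Y143.6311 F2642
G01 X253.9468 Y86.8097 F2642
G01 X210.8832 Y49.5158 F2642
G01 X154.0618 Y53.5957 F2642
M5
G0 X43.3358 Y63.5773
M3 S688
G01 X33.2570 Y59.8414 F1601
G01 X24.9822 Y66.7019 F1601
G01 X26.7862 Y77.2983 F1601
G01 X36.8650 Y81.0342 F1601
G01 X45.1398 Y74.1737 F1601
G01 X43.3358 Y63.5773 F1601
M5
G0 X0.0000 Y0.0000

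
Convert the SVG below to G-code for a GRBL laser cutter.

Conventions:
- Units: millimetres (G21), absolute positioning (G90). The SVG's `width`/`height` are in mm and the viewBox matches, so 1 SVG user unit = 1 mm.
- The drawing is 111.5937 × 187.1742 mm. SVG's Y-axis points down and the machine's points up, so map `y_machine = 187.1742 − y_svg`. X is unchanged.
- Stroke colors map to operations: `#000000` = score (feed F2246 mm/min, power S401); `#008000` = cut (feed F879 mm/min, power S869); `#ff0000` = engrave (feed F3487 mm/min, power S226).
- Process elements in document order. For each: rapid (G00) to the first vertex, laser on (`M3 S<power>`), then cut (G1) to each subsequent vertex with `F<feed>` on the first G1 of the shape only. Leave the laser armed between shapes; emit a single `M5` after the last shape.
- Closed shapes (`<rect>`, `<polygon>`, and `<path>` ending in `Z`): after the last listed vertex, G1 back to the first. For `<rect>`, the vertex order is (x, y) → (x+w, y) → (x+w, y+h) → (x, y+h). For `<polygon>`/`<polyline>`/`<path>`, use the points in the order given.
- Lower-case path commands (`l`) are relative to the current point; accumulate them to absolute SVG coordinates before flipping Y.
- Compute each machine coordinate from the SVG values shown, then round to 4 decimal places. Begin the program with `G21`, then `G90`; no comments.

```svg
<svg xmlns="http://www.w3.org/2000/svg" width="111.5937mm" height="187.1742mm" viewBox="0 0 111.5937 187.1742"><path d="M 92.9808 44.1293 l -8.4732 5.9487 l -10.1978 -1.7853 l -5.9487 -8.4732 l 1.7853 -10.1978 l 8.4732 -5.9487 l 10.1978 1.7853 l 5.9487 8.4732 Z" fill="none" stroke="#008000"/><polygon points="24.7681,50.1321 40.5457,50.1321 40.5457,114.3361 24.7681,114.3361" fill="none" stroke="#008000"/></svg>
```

viewBox `0 0 111.5937 187.1742` with mm width/height → 1 unit = 1 mm. Flip: y_m = 187.1742 − y_svg.

**Shape 1** — `<path>` regular polygon, stroke `#008000` → cut (S869, F879). Machine vertices: (92.9808,143.0449) → (84.5076,137.0962) → (74.3098,138.8815) → (68.3611,147.3547) → (70.1464,157.5525) → (78.6196,163.5012) → (88.8174,161.7159) → (94.7661,153.2427) → (92.9808,143.0449). Closed: final G1 returns to the first vertex.

**Shape 2** — `<polygon>` rectangle, stroke `#008000` → cut (S869, F879). Machine vertices: (24.7681,137.0421) → (40.5457,137.0421) → (40.5457,72.8381) → (24.7681,72.8381) → (24.7681,137.0421). Closed: final G1 returns to the first vertex.

G21
G90
G00 X92.9808 Y143.0449
M3 S869
G1 X84.5076 Y137.0962 F879
G1 X74.3098 Y138.8815
G1 X68.3611 Y147.3547
G1 X70.1464 Y157.5525
G1 X78.6196 Y163.5012
G1 X88.8174 Y161.7159
G1 X94.7661 Y153.2427
G1 X92.9808 Y143.0449
G00 X24.7681 Y137.0421
M3 S869
G1 X40.5457 Y137.0421 F879
G1 X40.5457 Y72.8381
G1 X24.7681 Y72.8381
G1 X24.7681 Y137.0421
M5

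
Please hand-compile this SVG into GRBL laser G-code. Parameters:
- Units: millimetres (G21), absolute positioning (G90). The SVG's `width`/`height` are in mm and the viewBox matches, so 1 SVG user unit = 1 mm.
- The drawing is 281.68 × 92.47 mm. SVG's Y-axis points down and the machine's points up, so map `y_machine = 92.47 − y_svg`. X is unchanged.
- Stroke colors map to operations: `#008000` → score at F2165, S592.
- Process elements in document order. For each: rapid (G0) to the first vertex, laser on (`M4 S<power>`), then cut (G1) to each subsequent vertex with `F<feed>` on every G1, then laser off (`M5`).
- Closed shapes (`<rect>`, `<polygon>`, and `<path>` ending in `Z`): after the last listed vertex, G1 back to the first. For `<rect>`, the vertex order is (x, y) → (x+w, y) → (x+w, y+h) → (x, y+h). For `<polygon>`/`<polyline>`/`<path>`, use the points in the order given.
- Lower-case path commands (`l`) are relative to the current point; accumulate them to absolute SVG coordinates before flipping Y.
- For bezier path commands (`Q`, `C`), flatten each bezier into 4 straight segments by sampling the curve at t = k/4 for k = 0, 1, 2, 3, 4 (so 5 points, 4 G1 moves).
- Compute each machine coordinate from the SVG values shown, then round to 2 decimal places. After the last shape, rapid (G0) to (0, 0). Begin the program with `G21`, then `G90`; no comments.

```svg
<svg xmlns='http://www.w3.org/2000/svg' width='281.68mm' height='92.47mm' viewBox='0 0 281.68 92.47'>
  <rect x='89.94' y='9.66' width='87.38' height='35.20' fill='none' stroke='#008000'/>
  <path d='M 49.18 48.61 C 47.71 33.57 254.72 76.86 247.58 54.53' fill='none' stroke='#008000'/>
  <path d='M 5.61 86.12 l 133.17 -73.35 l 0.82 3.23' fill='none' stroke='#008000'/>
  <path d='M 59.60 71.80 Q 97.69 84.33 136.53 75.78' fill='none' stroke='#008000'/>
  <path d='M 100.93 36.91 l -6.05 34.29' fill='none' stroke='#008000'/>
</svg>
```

Since the viewBox matches the mm dimensions, user units are millimetres directly. The only transform is the Y-flip y_m = 92.47 − y_svg.

Shape 1 is a rectangle drawn with `<rect>`. Its stroke #008000 means score at S592, F2165. After flipping Y the toolpath is (89.94,82.81) → (177.32,82.81) → (177.32,47.61) → (89.94,47.61) → (89.94,82.81), returning to the start.

Shape 2 is a cubic bezier drawn with `<path>`. Its stroke #008000 means score at S592, F2165. After flipping Y the toolpath is (49.18,43.86) → (80.56,46.14) → (150.51,38.17) → (219.39,31.56) → (247.58,37.94).

Shape 3 is a open polyline drawn with `<path>`. Its stroke #008000 means score at S592, F2165. After flipping Y the toolpath is (5.61,6.35) → (138.78,79.70) → (139.60,76.47).

Shape 4 is a quadratic bezier drawn with `<path>`. Its stroke #008000 means score at S592, F2165. After flipping Y the toolpath is (59.60,20.67) → (78.69,15.72) → (97.88,13.41) → (117.16,13.73) → (136.53,16.69).

Shape 5 is a line segment drawn with `<path>`. Its stroke #008000 means score at S592, F2165. After flipping Y the toolpath is (100.93,55.56) → (94.88,21.27).

G21
G90
G0 X89.94 Y82.81
M4 S592
G1 X177.32 Y82.81 F2165
G1 X177.32 Y47.61 F2165
G1 X89.94 Y47.61 F2165
G1 X89.94 Y82.81 F2165
M5
G0 X49.18 Y43.86
M4 S592
G1 X80.56 Y46.14 F2165
G1 X150.51 Y38.17 F2165
G1 X219.39 Y31.56 F2165
G1 X247.58 Y37.94 F2165
M5
G0 X5.61 Y6.35
M4 S592
G1 X138.78 Y79.70 F2165
G1 X139.60 Y76.47 F2165
M5
G0 X59.60 Y20.67
M4 S592
G1 X78.69 Y15.72 F2165
G1 X97.88 Y13.41 F2165
G1 X117.16 Y13.73 F2165
G1 X136.53 Y16.69 F2165
M5
G0 X100.93 Y55.56
M4 S592
G1 X94.88 Y21.27 F2165
M5
G0 X0.00 Y0.00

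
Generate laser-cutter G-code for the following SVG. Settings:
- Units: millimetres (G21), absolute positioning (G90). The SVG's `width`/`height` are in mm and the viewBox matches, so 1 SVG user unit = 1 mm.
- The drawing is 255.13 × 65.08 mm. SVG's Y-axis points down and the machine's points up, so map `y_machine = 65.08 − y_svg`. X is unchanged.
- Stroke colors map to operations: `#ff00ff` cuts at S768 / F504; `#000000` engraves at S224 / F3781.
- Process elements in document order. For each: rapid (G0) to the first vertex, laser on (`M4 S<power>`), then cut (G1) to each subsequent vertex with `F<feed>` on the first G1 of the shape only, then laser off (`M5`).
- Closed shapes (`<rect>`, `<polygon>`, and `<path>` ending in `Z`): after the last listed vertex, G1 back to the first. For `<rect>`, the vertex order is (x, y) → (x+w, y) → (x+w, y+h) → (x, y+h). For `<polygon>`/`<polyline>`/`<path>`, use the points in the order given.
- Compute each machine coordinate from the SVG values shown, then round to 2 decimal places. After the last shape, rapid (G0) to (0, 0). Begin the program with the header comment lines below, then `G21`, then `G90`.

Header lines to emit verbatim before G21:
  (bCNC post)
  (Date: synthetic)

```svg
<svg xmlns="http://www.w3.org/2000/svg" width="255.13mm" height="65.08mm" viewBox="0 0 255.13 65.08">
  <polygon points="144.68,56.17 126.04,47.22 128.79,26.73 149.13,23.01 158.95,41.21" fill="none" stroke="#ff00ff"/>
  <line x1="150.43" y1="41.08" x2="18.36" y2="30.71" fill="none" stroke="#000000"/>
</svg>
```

Since the viewBox matches the mm dimensions, user units are millimetres directly. The only transform is the Y-flip y_m = 65.08 − y_svg.

Shape 1 is a regular polygon drawn with `<polygon>`. Its stroke #ff00ff means cut at S768, F504. After flipping Y the toolpath is (144.68,8.91) → (126.04,17.86) → (128.79,38.35) → (149.13,42.07) → (158.95,23.87) → (144.68,8.91), returning to the start.

Shape 2 is a line segment drawn with `<line>`. Its stroke #000000 means engrave at S224, F3781. After flipping Y the toolpath is (150.43,24.00) → (18.36,34.37).

(bCNC post)
(Date: synthetic)
G21
G90
G0 X144.68 Y8.91
M4 S768
G1 X126.04 Y17.86 F504
G1 X128.79 Y38.35
G1 X149.13 Y42.07
G1 X158.95 Y23.87
G1 X144.68 Y8.91
M5
G0 X150.43 Y24.00
M4 S224
G1 X18.36 Y34.37 F3781
M5
G0 X0.00 Y0.00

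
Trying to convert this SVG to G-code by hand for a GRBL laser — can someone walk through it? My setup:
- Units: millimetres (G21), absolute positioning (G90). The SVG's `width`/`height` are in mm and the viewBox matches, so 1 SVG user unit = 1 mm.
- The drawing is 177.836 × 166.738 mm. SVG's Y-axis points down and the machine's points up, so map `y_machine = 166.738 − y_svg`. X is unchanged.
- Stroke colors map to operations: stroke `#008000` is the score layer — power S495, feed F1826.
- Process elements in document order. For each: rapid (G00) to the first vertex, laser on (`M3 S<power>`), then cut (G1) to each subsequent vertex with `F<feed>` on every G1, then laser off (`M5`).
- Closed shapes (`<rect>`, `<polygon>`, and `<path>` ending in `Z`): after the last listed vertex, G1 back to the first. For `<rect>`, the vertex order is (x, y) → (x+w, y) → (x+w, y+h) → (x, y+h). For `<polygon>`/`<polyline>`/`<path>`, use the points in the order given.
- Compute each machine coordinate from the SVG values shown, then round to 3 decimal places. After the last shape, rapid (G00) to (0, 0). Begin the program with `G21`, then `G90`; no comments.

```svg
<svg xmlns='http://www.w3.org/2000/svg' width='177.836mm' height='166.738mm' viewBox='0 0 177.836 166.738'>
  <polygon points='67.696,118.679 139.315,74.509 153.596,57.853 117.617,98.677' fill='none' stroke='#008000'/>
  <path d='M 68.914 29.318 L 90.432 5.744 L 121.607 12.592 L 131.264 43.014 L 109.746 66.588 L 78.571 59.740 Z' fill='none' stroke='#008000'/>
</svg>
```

G21
G90
G00 X67.696 Y48.059
M3 S495
G1 X139.315 Y92.229 F1826
G1 X153.596 Y108.885 F1826
G1 X117.617 Y68.061 F1826
G1 X67.696 Y48.059 F1826
M5
G00 X68.914 Y137.420
M3 S495
G1 X90.432 Y160.994 F1826
G1 X121.607 Y154.146 F1826
G1 X131.264 Y123.724 F1826
G1 X109.746 Y100.150 F1826
G1 X78.571 Y106.998 F1826
G1 X68.914 Y137.420 F1826
M5
G00 X0.000 Y0.000

1 u = 1 mm; y_m = 166.738 − y.

[1] `<polygon>` closed polygon, #008000→score S495 F1826: (67.696,48.059) → (139.315,92.229) → (153.596,108.885) → (117.617,68.061) → (67.696,48.059) (closed)

[2] `<path>` regular polygon, #008000→score S495 F1826: (68.914,137.420) → (90.432,160.994) → (121.607,154.146) → (131.264,123.724) → (109.746,100.150) → (78.571,106.998) → (68.914,137.420) (closed)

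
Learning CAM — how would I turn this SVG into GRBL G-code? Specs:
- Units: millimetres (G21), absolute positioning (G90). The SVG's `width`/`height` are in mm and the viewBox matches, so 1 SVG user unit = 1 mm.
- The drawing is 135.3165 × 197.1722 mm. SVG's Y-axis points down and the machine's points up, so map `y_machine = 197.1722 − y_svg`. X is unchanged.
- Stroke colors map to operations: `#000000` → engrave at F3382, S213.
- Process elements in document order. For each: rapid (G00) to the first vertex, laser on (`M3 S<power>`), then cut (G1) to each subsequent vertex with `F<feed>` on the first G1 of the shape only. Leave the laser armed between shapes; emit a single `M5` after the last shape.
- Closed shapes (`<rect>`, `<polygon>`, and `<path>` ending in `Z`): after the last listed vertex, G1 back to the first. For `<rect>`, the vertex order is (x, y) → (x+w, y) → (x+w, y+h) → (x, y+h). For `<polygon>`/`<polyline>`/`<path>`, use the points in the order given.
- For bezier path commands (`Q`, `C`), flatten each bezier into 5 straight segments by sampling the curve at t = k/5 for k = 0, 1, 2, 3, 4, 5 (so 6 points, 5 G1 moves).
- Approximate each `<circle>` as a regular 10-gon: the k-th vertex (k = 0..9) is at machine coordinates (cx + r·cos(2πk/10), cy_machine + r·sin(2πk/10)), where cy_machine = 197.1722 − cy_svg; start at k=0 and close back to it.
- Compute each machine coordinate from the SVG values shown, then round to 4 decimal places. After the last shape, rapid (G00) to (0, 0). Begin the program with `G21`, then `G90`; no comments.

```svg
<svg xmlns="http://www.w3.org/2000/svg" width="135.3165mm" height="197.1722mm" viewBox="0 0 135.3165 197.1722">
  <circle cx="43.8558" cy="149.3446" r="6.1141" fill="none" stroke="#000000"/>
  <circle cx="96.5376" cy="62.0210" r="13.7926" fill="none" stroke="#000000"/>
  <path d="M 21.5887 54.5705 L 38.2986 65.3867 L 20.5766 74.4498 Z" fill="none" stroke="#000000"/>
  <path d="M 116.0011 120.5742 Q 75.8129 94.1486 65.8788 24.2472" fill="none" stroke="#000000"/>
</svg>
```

1 u = 1 mm; y_m = 197.1722 − y.

[1] `<circle>` circle, #000000→engrave S213 F3382: (49.9699,47.8276) → (48.8022,51.4214) → (45.7452,53.6425) → (41.9664,53.6425) → (38.9094,51.4214) → (37.7417,47.8276) → (38.9094,44.2338) → (41.9664,42.0127) → (45.7452,42.0127) → (48.8022,44.2338) → (49.9699,47.8276) (closed)

[2] `<circle>` circle, #000000→engrave S213 F3382: (110.3302,135.1512) → (107.6960,143.2583) → (100.7997,148.2687) → (92.2755,148.2687) → (85.3792,143.2583) → (82.7450,135.1512) → (85.3792,127.0441) → (92.2755,122.0337) → (100.7997,122.0337) → (107.6960,127.0441) → (110.3302,135.1512) (closed)

[3] `<path>` regular polygon, #000000→engrave S213 F3382: (21.5887,142.6017) → (38.2986,131.7855) → (20.5766,122.7224) → (21.5887,142.6017) (closed)

[4] `<path>` quadratic bezier, #000000→engrave S213 F3382: (116.0011,76.5980) → (101.1360,88.9073) → (88.6912,104.6946) → (78.6667,123.9600) → (71.0626,146.7035) → (65.8788,172.9250)

G21
G90
G00 X49.9699 Y47.8276
M3 S213
G1 X48.8022 Y51.4214 F3382
G1 X45.7452 Y53.6425
G1 X41.9664 Y53.6425
G1 X38.9094 Y51.4214
G1 X37.7417 Y47.8276
G1 X38.9094 Y44.2338
G1 X41.9664 Y42.0127
G1 X45.7452 Y42.0127
G1 X48.8022 Y44.2338
G1 X49.9699 Y47.8276
G00 X110.3302 Y135.1512
M3 S213
G1 X107.6960 Y143.2583 F3382
G1 X100.7997 Y148.2687
G1 X92.2755 Y148.2687
G1 X85.3792 Y143.2583
G1 X82.7450 Y135.1512
G1 X85.3792 Y127.0441
G1 X92.2755 Y122.0337
G1 X100.7997 Y122.0337
G1 X107.6960 Y127.0441
G1 X110.3302 Y135.1512
G00 X21.5887 Y142.6017
M3 S213
G1 X38.2986 Y131.7855 F3382
G1 X20.5766 Y122.7224
G1 X21.5887 Y142.6017
G00 X116.0011 Y76.5980
M3 S213
G1 X101.1360 Y88.9073 F3382
G1 X88.6912 Y104.6946
G1 X78.6667 Y123.9600
G1 X71.0626 Y146.7035
G1 X65.8788 Y172.9250
M5
G00 X0.0000 Y0.0000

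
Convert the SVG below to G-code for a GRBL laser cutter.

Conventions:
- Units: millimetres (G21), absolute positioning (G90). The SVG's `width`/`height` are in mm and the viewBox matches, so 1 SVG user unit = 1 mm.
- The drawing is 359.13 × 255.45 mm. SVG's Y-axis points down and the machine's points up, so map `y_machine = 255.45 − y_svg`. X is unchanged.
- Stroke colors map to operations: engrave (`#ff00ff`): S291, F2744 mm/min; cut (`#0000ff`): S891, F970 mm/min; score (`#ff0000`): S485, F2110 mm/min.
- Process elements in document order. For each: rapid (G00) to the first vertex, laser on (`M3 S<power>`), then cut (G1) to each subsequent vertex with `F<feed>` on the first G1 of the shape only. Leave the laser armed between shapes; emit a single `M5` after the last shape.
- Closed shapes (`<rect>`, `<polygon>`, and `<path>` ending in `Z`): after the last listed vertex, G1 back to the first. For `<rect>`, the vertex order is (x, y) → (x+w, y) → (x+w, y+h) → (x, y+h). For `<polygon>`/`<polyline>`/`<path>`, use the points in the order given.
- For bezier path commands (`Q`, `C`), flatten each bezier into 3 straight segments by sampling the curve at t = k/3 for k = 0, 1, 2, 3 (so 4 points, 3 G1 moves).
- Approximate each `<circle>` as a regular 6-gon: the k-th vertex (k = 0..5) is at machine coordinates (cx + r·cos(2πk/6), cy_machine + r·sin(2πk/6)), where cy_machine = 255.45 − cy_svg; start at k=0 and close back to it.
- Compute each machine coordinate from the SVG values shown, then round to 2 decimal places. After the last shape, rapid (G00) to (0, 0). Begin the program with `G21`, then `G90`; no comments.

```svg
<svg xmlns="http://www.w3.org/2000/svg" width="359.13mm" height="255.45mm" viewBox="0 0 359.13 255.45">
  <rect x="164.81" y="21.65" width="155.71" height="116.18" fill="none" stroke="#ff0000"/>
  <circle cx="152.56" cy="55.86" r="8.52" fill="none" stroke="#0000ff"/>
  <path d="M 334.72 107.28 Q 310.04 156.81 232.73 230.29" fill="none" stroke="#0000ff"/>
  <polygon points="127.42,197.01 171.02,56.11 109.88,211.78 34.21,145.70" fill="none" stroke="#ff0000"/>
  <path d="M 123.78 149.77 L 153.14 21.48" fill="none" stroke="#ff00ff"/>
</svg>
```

G21
G90
G00 X164.81 Y233.80
M3 S485
G1 X320.52 Y233.80 F2110
G1 X320.52 Y117.62
G1 X164.81 Y117.62
G1 X164.81 Y233.80
G00 X161.08 Y199.59
M3 S891
G1 X156.82 Y206.97 F970
G1 X148.30 Y206.97
G1 X144.04 Y199.59
G1 X148.30 Y192.21
G1 X156.82 Y192.21
G1 X161.08 Y199.59
G00 X334.72 Y148.17
M3 S891
G1 X312.42 Y112.49 F970
G1 X278.42 Y71.49
G1 X232.73 Y25.16
G00 X127.42 Y58.44
M3 S485
G1 X171.02 Y199.34 F2110
G1 X109.88 Y43.67
G1 X34.21 Y109.75
G1 X127.42 Y58.44
G00 X123.78 Y105.68
M3 S291
G1 X153.14 Y233.97 F2744
M5
G00 X0.00 Y0.00

viewBox `0 0 359.13 255.45` with mm width/height → 1 unit = 1 mm. Flip: y_m = 255.45 − y_svg.

**Shape 1** — `<rect>` rectangle, stroke `#ff0000` → score (S485, F2110). Machine vertices: (164.81,233.80) → (320.52,233.80) → (320.52,117.62) → (164.81,117.62) → (164.81,233.80). Closed: final G1 returns to the first vertex.

**Shape 2** — `<circle>` circle, stroke `#0000ff` → cut (S891, F970). Machine vertices: (161.08,199.59) → (156.82,206.97) → (148.30,206.97) → (144.04,199.59) → (148.30,192.21) → (156.82,192.21) → (161.08,199.59). Closed: final G1 returns to the first vertex.

**Shape 3** — `<path>` quadratic bezier, stroke `#0000ff` → cut (S891, F970). Control points (SVG): P0=(334.72,107.28), P1=(310.04,156.81), P2=(232.73,230.29); sampled at t=k/3. Machine vertices: (334.72,148.17) → (312.42,112.49) → (278.42,71.49) → (232.73,25.16). Open path.

**Shape 4** — `<polygon>` closed polygon, stroke `#ff0000` → score (S485, F2110). Machine vertices: (127.42,58.44) → (171.02,199.34) → (109.88,43.67) → (34.21,109.75) → (127.42,58.44). Closed: final G1 returns to the first vertex.

**Shape 5** — `<path>` line segment, stroke `#ff00ff` → engrave (S291, F2744). Machine vertices: (123.78,105.68) → (153.14,233.97). Open path.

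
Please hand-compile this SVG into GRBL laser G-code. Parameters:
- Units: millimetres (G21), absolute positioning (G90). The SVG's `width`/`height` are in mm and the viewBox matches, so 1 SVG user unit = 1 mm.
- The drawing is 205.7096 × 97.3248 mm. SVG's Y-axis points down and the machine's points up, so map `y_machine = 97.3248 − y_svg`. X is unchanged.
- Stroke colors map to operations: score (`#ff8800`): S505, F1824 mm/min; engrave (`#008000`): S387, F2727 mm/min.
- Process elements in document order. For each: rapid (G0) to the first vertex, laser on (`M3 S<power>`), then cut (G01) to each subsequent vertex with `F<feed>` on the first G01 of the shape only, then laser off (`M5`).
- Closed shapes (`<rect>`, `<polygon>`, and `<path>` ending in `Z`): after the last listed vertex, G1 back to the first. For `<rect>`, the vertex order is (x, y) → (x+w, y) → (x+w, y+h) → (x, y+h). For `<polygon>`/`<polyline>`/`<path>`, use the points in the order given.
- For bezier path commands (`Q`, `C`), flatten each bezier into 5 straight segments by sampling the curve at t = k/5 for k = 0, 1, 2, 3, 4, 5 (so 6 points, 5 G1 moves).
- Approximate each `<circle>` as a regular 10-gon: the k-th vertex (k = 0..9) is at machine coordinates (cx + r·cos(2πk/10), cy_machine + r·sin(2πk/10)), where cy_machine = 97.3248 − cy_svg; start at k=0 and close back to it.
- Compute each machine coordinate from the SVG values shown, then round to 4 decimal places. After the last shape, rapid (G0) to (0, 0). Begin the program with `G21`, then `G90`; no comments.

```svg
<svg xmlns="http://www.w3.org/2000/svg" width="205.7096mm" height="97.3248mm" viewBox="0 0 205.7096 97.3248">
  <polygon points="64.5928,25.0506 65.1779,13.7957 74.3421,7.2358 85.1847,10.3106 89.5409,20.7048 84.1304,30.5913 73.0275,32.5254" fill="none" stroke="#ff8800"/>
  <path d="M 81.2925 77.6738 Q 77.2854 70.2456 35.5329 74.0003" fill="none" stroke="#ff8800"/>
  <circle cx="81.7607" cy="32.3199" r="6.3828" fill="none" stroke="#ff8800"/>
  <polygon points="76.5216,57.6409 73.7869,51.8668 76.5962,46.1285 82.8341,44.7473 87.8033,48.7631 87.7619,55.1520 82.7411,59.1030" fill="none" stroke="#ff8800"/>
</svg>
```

viewBox `0 0 205.7096 97.3248` with mm width/height → 1 unit = 1 mm. Flip: y_m = 97.3248 − y_svg.

**Shape 1** — `<polygon>` regular polygon, stroke `#ff8800` → score (S505, F1824). Machine vertices: (64.5928,72.2742) → (65.1779,83.5291) → (74.3421,90.0890) → (85.1847,87.0142) → (89.5409,76.6200) → (84.1304,66.7335) → (73.0275,64.7994) → (64.5928,72.2742). Closed: final G1 returns to the first vertex.

**Shape 2** — `<path>` quadratic bezier, stroke `#ff8800` → score (S505, F1824). Control points (SVG): P0=(81.2925,77.6738), P1=(77.2854,70.2456), P2=(35.5329,74.0003); sampled at t=k/5. Machine vertices: (81.2925,19.6510) → (78.1798,22.1750) → (72.0476,23.8043) → (62.8956,24.5390) → (50.7241,24.3791) → (35.5329,23.3245). Open path.

**Shape 3** — `<circle>` circle, stroke `#ff8800` → score (S505, F1824). Machine vertices: (88.1435,65.0049) → (86.9245,68.7566) → (83.7331,71.0753) → (79.7883,71.0753) → (76.5969,68.7566) → (75.3779,65.0049) → (76.5969,61.2532) → (79.7883,58.9345) → (83.7331,58.9345) → (86.9245,61.2532) → (88.1435,65.0049). Closed: final G1 returns to the first vertex.

**Shape 4** — `<polygon>` regular polygon, stroke `#ff8800` → score (S505, F1824). Machine vertices: (76.5216,39.6839) → (73.7869,45.4580) → (76.5962,51.1963) → (82.8341,52.5775) → (87.8033,48.5617) → (87.7619,42.1728) → (82.7411,38.2218) → (76.5216,39.6839). Closed: final G1 returns to the first vertex.

G21
G90
G0 X64.5928 Y72.2742
M3 S505
G01 X65.1779 Y83.5291 F1824
G01 X74.3421 Y90.0890
G01 X85.1847 Y87.0142
G01 X89.5409 Y76.6200
G01 X84.1304 Y66.7335
G01 X73.0275 Y64.7994
G01 X64.5928 Y72.2742
M5
G0 X81.2925 Y19.6510
M3 S505
G01 X78.1798 Y22.1750 F1824
G01 X72.0476 Y23.8043
G01 X62.8956 Y24.5390
G01 X50.7241 Y24.3791
G01 X35.5329 Y23.3245
M5
G0 X88.1435 Y65.0049
M3 S505
G01 X86.9245 Y68.7566 F1824
G01 X83.7331 Y71.0753
G01 X79.7883 Y71.0753
G01 X76.5969 Y68.7566
G01 X75.3779 Y65.0049
G01 X76.5969 Y61.2532
G01 X79.7883 Y58.9345
G01 X83.7331 Y58.9345
G01 X86.9245 Y61.2532
G01 X88.1435 Y65.0049
M5
G0 X76.5216 Y39.6839
M3 S505
G01 X73.7869 Y45.4580 F1824
G01 X76.5962 Y51.1963
G01 X82.8341 Y52.5775
G01 X87.8033 Y48.5617
G01 X87.7619 Y42.1728
G01 X82.7411 Y38.2218
G01 X76.5216 Y39.6839
M5
G0 X0.0000 Y0.0000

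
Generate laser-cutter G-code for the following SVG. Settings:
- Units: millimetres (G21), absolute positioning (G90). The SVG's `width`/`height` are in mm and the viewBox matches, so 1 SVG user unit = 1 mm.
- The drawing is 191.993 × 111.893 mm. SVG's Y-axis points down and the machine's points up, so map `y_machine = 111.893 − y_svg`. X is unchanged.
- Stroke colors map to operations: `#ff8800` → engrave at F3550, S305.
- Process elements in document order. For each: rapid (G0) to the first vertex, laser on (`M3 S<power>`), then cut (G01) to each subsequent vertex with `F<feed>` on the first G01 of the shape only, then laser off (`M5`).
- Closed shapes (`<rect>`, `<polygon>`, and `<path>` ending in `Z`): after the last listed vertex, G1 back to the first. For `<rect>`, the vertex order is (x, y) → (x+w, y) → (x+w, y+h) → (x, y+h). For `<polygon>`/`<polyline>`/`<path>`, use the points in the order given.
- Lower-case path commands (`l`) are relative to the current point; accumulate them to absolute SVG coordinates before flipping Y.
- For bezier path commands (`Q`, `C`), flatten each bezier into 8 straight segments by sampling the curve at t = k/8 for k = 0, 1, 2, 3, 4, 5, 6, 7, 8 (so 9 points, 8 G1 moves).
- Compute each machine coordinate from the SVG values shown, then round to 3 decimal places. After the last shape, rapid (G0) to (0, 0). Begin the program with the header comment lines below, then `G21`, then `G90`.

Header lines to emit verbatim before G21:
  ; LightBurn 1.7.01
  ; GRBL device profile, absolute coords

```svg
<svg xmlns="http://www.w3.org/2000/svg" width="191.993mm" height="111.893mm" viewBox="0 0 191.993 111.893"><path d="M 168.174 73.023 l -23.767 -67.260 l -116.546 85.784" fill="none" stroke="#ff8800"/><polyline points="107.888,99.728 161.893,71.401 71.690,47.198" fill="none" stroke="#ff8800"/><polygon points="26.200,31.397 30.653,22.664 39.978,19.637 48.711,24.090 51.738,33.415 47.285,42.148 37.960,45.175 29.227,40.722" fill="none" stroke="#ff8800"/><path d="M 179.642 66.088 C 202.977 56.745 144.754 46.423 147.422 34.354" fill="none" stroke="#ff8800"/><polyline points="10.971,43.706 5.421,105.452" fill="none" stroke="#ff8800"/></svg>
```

; LightBurn 1.7.01
; GRBL device profile, absolute coords
G21
G90
G0 X168.174 Y38.870
M3 S305
G01 X144.407 Y106.130 F3550
G01 X27.861 Y20.346
M5
G0 X107.888 Y12.165
M3 S305
G01 X161.893 Y40.492 F3550
G01 X71.690 Y64.695
M5
G0 X26.200 Y80.496
M3 S305
G01 X30.653 Y89.229 F3550
G01 X39.978 Y92.256
G01 X48.711 Y87.803
G01 X51.738 Y78.478
G01 X47.285 Y69.745
G01 X37.960 Y66.718
G01 X29.227 Y71.171
G01 X26.200 Y80.496
M5
G0 X179.642 Y45.805
M3 S305
G01 X184.848 Y49.356 F3550
G01 X184.077 Y53.008
G01 X178.999 Y56.769
G01 X171.282 Y60.650
G01 X162.597 Y64.658
G01 X154.612 Y68.803
G01 X148.998 Y73.094
G01 X147.422 Y77.539
M5
G0 X10.971 Y68.187
M3 S305
G01 X5.421 Y6.441 F3550
M5
G0 X0.000 Y0.000

viewBox `0 0 191.993 111.893` with mm width/height → 1 unit = 1 mm. Flip: y_m = 111.893 − y_svg.

**Shape 1** — `<path>` open polyline, stroke `#ff8800` → engrave (S305, F3550). Machine vertices: (168.174,38.870) → (144.407,106.130) → (27.861,20.346). Open path.

**Shape 2** — `<polyline>` open polyline, stroke `#ff8800` → engrave (S305, F3550). Machine vertices: (107.888,12.165) → (161.893,40.492) → (71.690,64.695). Open path.

**Shape 3** — `<polygon>` regular polygon, stroke `#ff8800` → engrave (S305, F3550). Machine vertices: (26.200,80.496) → (30.653,89.229) → (39.978,92.256) → (48.711,87.803) → (51.738,78.478) → (47.285,69.745) → (37.960,66.718) → (29.227,71.171) → (26.200,80.496). Closed: final G1 returns to the first vertex.

**Shape 4** — `<path>` cubic bezier, stroke `#ff8800` → engrave (S305, F3550). Control points (SVG): P0=(179.642,66.088), P1=(202.977,56.745), P2=(144.754,46.423), P3=(147.422,34.354); sampled at t=k/8. Machine vertices: (179.642,45.805) → (184.848,49.356) → (184.077,53.008) → (178.999,56.769) → (171.282,60.650) → (162.597,64.658) → (154.612,68.803) → (148.998,73.094) → (147.422,77.539). Open path.

**Shape 5** — `<polyline>` line segment, stroke `#ff8800` → engrave (S305, F3550). Machine vertices: (10.971,68.187) → (5.421,6.441). Open path.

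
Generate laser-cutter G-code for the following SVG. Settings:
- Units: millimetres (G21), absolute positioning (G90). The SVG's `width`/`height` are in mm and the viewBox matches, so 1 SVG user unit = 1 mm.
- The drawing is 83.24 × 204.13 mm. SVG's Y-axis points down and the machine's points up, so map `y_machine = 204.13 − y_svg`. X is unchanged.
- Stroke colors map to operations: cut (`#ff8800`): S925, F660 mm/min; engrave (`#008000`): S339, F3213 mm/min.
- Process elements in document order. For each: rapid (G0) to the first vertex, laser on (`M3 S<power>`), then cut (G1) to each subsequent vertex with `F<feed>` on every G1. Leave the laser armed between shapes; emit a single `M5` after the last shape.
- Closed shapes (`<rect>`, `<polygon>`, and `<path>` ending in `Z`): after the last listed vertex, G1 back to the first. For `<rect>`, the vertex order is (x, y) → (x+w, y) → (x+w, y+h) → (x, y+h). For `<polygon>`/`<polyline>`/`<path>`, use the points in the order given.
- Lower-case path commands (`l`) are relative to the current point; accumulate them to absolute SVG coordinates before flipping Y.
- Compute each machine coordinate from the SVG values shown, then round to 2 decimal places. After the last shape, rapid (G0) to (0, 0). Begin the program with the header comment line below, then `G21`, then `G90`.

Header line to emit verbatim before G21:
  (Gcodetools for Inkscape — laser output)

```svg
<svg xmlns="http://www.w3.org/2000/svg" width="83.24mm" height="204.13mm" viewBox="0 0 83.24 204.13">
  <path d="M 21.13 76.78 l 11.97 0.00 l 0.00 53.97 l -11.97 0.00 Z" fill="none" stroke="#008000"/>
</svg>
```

(Gcodetools for Inkscape — laser output)
G21
G90
G0 X21.13 Y127.35
M3 S339
G1 X33.10 Y127.35 F3213
G1 X33.10 Y73.38 F3213
G1 X21.13 Y73.38 F3213
G1 X21.13 Y127.35 F3213
M5
G0 X0.00 Y0.00

Since the viewBox matches the mm dimensions, user units are millimetres directly. The only transform is the Y-flip y_m = 204.13 − y_svg.

Shape 1 is a rectangle drawn with `<path>`. Its stroke #008000 means engrave at S339, F3213. After flipping Y the toolpath is (21.13,127.35) → (33.10,127.35) → (33.10,73.38) → (21.13,73.38) → (21.13,127.35), returning to the start.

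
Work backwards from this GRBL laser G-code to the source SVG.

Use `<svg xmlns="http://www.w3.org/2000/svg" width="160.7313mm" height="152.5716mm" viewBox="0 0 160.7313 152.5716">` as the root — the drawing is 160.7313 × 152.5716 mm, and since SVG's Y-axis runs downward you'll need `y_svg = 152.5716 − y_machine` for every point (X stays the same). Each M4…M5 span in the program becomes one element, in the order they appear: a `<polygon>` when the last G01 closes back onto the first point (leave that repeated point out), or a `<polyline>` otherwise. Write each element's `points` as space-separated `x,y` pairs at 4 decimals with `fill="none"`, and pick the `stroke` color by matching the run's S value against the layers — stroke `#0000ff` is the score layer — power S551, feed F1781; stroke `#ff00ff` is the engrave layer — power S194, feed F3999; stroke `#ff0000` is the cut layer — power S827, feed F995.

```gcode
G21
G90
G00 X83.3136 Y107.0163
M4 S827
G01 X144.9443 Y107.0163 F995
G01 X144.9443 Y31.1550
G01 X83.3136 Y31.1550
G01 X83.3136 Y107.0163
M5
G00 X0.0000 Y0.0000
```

Machine Y-up, SVG Y-down with viewBox height 152.5716, so y_svg = 152.5716 − y_machine; X carries over. Every run uses S827, so all elements get stroke `#ff0000` (cut).

Run 1: The run returns to its start, so emit a `<polygon>` with points (Y-flipped): 83.3136,45.5553 144.9443,45.5553 144.9443,121.4166 83.3136,121.4166.

<svg xmlns="http://www.w3.org/2000/svg" width="160.7313mm" height="152.5716mm" viewBox="0 0 160.7313 152.5716">
  <polygon points="83.3136,45.5553 144.9443,45.5553 144.9443,121.4166 83.3136,121.4166" fill="none" stroke="#ff0000"/>
</svg>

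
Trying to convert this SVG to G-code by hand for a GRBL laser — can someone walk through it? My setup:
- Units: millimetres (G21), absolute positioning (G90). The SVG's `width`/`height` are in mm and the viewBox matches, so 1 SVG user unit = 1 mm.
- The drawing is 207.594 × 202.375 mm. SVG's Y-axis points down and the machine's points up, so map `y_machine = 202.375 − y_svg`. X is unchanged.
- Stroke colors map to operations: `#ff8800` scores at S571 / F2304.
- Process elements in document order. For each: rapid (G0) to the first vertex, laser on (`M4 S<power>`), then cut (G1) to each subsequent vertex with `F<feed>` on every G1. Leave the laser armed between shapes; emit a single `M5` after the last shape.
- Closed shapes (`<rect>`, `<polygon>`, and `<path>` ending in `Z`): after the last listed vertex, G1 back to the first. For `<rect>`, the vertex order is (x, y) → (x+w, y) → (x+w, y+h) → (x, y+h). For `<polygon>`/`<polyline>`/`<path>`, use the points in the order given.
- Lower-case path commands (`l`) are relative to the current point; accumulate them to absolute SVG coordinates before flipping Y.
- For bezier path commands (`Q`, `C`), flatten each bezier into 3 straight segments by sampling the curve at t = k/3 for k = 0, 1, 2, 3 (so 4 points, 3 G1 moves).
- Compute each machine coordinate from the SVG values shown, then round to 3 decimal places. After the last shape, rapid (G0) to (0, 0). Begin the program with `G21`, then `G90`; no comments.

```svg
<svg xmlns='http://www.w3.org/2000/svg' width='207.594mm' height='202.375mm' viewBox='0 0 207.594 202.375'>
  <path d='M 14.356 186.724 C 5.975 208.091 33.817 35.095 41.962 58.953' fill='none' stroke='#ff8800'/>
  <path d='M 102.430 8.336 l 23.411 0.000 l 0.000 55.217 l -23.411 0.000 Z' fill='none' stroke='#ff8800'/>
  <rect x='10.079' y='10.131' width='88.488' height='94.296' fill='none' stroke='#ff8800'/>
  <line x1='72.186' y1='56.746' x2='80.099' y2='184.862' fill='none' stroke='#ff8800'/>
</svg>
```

Since the viewBox matches the mm dimensions, user units are millimetres directly. The only transform is the Y-flip y_m = 202.375 − y_svg.

Shape 1 is a cubic bezier drawn with `<path>`. Its stroke #ff8800 means score at S571, F2304. After flipping Y the toolpath is (14.356,15.651) → (15.978,44.582) → (29.322,116.152) → (41.962,143.422).

Shape 2 is a rectangle drawn with `<path>`. Its stroke #ff8800 means score at S571, F2304. After flipping Y the toolpath is (102.430,194.039) → (125.841,194.039) → (125.841,138.822) → (102.430,138.822) → (102.430,194.039), returning to the start.

Shape 3 is a rectangle drawn with `<rect>`. Its stroke #ff8800 means score at S571, F2304. After flipping Y the toolpath is (10.079,192.244) → (98.567,192.244) → (98.567,97.948) → (10.079,97.948) → (10.079,192.244), returning to the start.

Shape 4 is a line segment drawn with `<line>`. Its stroke #ff8800 means score at S571, F2304. After flipping Y the toolpath is (72.186,145.629) → (80.099,17.513).

G21
G90
G0 X14.356 Y15.651
M4 S571
G1 X15.978 Y44.582 F2304
G1 X29.322 Y116.152 F2304
G1 X41.962 Y143.422 F2304
G0 X102.430 Y194.039
M4 S571
G1 X125.841 Y194.039 F2304
G1 X125.841 Y138.822 F2304
G1 X102.430 Y138.822 F2304
G1 X102.430 Y194.039 F2304
G0 X10.079 Y192.244
M4 S571
G1 X98.567 Y192.244 F2304
G1 X98.567 Y97.948 F2304
G1 X10.079 Y97.948 F2304
G1 X10.079 Y192.244 F2304
G0 X72.186 Y145.629
M4 S571
G1 X80.099 Y17.513 F2304
M5
G0 X0.000 Y0.000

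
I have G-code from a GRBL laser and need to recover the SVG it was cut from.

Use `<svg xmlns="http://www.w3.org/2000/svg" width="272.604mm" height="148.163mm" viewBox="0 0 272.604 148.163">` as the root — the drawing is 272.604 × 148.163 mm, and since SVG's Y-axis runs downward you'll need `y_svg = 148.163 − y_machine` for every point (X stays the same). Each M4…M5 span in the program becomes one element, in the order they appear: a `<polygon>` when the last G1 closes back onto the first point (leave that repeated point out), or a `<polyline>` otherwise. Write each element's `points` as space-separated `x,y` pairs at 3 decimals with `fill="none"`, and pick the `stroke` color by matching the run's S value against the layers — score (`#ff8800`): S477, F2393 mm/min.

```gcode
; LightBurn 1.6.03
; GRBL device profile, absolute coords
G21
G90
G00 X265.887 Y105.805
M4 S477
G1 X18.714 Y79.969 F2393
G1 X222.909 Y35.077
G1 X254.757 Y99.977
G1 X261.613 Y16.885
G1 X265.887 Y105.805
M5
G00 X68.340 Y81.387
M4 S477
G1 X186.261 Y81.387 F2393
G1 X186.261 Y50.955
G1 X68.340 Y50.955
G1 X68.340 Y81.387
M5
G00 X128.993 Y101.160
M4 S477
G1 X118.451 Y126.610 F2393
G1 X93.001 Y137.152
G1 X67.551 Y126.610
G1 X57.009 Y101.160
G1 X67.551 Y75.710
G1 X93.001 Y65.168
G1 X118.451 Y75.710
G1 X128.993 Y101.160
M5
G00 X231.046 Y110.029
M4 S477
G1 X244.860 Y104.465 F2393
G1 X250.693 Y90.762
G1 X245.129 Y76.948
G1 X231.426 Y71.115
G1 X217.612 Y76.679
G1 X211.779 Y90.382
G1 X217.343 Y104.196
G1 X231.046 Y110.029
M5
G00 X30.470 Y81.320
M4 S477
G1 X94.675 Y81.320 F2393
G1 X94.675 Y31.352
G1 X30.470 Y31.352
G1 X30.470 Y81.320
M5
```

<svg xmlns="http://www.w3.org/2000/svg" width="272.604mm" height="148.163mm" viewBox="0 0 272.604 148.163">
  <polygon points="265.887,42.358 18.714,68.194 222.909,113.086 254.757,48.186 261.613,131.278" fill="none" stroke="#ff8800"/>
  <polygon points="68.340,66.776 186.261,66.776 186.261,97.208 68.340,97.208" fill="none" stroke="#ff8800"/>
  <polygon points="128.993,47.003 118.451,21.553 93.001,11.011 67.551,21.553 57.009,47.003 67.551,72.453 93.001,82.995 118.451,72.453" fill="none" stroke="#ff8800"/>
  <polygon points="231.046,38.134 244.860,43.698 250.693,57.401 245.129,71.215 231.426,77.048 217.612,71.484 211.779,57.781 217.343,43.967" fill="none" stroke="#ff8800"/>
  <polygon points="30.470,66.843 94.675,66.843 94.675,116.811 30.470,116.811" fill="none" stroke="#ff8800"/>
</svg>

Machine Y-up, SVG Y-down with viewBox height 148.163, so y_svg = 148.163 − y_machine; X carries over. Every run uses S477, so all elements get stroke `#ff8800` (score).

Run 1: The run returns to its start, so emit a `<polygon>` with points (Y-flipped): 265.887,42.358 18.714,68.194 222.909,113.086 254.757,48.186 261.613,131.278.

Run 2: The run returns to its start, so emit a `<polygon>` with points (Y-flipped): 68.340,66.776 186.261,66.776 186.261,97.208 68.340,97.208.

Run 3: The run returns to its start, so emit a `<polygon>` with points (Y-flipped): 128.993,47.003 118.451,21.553 93.001,11.011 67.551,21.553 57.009,47.003 67.551,72.453 93.001,82.995 118.451,72.453.

Run 4: The run returns to its start, so emit a `<polygon>` with points (Y-flipped): 231.046,38.134 244.860,43.698 250.693,57.401 245.129,71.215 231.426,77.048 217.612,71.484 211.779,57.781 217.343,43.967.

Run 5: The run returns to its start, so emit a `<polygon>` with points (Y-flipped): 30.470,66.843 94.675,66.843 94.675,116.811 30.470,116.811.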